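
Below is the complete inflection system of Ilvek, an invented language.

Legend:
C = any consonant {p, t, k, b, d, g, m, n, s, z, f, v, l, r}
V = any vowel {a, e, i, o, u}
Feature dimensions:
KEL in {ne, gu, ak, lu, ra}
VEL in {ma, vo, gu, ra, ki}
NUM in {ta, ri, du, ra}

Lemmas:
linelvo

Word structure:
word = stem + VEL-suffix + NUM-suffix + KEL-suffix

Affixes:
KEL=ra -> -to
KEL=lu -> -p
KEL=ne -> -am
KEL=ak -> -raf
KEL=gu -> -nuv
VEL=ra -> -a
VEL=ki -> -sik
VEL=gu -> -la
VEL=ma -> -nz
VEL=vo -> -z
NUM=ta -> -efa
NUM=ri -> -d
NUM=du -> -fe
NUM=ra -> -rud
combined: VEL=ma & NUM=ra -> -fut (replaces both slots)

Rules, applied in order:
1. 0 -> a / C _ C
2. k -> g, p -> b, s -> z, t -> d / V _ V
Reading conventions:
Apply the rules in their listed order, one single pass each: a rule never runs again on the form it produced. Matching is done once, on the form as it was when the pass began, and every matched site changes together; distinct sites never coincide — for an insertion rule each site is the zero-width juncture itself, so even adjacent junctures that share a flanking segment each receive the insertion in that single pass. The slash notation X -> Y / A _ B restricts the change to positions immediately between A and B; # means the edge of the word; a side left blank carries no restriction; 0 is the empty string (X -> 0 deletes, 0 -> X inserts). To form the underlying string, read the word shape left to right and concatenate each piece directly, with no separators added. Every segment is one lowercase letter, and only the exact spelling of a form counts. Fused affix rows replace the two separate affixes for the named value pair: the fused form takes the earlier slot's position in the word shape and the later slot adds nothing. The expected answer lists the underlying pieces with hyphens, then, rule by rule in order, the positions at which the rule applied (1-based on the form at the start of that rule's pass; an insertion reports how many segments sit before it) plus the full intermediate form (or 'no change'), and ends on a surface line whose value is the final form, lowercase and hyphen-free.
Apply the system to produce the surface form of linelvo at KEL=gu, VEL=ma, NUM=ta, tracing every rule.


underlying: linelvo-nz-efa-nuv
1. 0 -> a / C _ C: inserts after position(s) 5, 8: linelavonazefanuv
2. k -> g, p -> b, s -> z, t -> d / V _ V: no change
surface: linelavonazefanuv


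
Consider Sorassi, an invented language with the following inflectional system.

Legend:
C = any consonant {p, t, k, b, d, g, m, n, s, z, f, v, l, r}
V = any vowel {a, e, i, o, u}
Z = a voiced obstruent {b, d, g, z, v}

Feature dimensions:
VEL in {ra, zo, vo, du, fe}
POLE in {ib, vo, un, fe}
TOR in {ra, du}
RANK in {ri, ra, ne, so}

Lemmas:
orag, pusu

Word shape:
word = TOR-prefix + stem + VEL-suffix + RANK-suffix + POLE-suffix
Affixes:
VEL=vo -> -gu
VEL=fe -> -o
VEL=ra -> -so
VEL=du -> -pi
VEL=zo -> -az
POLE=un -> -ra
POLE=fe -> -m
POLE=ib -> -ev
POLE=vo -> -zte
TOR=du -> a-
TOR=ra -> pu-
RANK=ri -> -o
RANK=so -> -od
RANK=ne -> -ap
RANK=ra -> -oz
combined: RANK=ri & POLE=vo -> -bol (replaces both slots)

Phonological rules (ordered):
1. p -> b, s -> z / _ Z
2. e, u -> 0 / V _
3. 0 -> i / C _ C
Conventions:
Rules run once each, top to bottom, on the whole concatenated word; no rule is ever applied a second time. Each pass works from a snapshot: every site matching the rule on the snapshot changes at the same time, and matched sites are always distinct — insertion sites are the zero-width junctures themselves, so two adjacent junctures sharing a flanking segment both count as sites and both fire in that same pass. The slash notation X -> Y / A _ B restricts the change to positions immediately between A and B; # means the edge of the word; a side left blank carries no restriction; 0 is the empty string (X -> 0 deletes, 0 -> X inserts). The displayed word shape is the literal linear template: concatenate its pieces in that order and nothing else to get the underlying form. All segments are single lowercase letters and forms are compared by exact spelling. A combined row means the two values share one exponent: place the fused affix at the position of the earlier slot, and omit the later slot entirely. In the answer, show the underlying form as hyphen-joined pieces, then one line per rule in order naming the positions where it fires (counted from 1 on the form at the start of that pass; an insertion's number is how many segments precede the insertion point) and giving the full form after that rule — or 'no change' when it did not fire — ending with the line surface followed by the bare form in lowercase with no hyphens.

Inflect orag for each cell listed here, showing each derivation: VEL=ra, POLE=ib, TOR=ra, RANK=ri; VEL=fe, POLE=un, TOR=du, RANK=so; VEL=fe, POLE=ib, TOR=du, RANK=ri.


cell VEL=ra, POLE=ib, TOR=ra, RANK=ri:
underlying: pu-orag-so-o-ev
1. p -> b, s -> z / _ Z: no change
2. e, u -> 0 / V _: fires at position(s) 10: puoragsoov
3. 0 -> i / C _ C: inserts after position(s) 6: puoragisoov
surface: puoragisoov

cell VEL=fe, POLE=un, TOR=du, RANK=so:
underlying: a-orag-o-od-ra
1. p -> b, s -> z / _ Z: no change
2. e, u -> 0 / V _: no change
3. 0 -> i / C _ C: inserts after position(s) 8: aoragoodira
surface: aoragoodira

cell VEL=fe, POLE=ib, TOR=du, RANK=ri:
underlying: a-orag-o-o-ev
1. p -> b, s -> z / _ Z: no change
2. e, u -> 0 / V _: fires at position(s) 8: aoragoov
3. 0 -> i / C _ C: no change
surface: aoragoov


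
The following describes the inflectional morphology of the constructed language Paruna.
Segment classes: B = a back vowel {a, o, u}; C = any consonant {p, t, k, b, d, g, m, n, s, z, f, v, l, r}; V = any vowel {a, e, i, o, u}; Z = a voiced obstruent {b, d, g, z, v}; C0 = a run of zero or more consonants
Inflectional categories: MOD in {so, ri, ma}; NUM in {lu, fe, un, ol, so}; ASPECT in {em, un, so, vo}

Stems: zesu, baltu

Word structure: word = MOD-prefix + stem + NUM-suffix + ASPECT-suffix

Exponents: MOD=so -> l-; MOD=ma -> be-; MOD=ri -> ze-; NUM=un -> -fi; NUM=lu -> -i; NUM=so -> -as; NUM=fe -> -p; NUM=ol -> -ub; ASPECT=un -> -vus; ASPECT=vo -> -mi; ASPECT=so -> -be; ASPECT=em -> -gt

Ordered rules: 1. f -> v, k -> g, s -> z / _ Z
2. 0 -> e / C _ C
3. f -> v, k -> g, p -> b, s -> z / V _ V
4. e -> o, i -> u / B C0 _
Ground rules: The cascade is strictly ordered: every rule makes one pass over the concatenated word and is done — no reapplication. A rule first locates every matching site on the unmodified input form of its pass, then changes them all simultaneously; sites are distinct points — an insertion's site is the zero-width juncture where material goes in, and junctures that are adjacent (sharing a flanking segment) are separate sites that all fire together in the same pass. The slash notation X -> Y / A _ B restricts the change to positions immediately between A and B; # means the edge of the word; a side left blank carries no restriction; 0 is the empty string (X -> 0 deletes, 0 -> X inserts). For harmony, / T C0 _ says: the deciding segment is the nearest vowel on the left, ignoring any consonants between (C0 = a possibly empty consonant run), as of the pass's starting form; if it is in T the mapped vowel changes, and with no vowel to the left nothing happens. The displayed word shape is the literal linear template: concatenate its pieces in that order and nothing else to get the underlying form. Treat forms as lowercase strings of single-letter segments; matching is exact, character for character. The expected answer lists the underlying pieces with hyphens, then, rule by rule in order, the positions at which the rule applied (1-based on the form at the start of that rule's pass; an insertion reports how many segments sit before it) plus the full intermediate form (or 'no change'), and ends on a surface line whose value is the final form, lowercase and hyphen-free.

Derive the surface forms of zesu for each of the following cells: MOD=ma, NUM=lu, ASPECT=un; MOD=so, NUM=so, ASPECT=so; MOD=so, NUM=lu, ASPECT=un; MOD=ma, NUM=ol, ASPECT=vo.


cell MOD=ma, NUM=lu, ASPECT=un:
underlying: be-zesu-i-vus
1. f -> v, k -> g, s -> z / _ Z: no change
2. 0 -> e / C _ C: no change
3. f -> v, k -> g, p -> b, s -> z / V _ V: fires at position(s) 5: bezezuivus
4. e -> o, i -> u / B C0 _: fires at position(s) 7: bezezuuvus
surface: bezezuuvus

cell MOD=so, NUM=so, ASPECT=so:
underlying: l-zesu-as-be
1. f -> v, k -> g, s -> z / _ Z: fires at position(s) 7: lzesuazbe
2. 0 -> e / C _ C: inserts after position(s) 1, 7: lezesuazebe
3. f -> v, k -> g, p -> b, s -> z / V _ V: fires at position(s) 5: lezezuazebe
4. e -> o, i -> u / B C0 _: fires at position(s) 9: lezezuazobe
surface: lezezuazobe

cell MOD=so, NUM=lu, ASPECT=un:
underlying: l-zesu-i-vus
1. f -> v, k -> g, s -> z / _ Z: no change
2. 0 -> e / C _ C: inserts after position(s) 1: lezesuivus
3. f -> v, k -> g, p -> b, s -> z / V _ V: fires at position(s) 5: lezezuivus
4. e -> o, i -> u / B C0 _: fires at position(s) 7: lezezuuvus
surface: lezezuuvus

cell MOD=ma, NUM=ol, ASPECT=vo:
underlying: be-zesu-ub-mi
1. f -> v, k -> g, s -> z / _ Z: no change
2. 0 -> e / C _ C: inserts after position(s) 8: bezesuubemi
3. f -> v, k -> g, p -> b, s -> z / V _ V: fires at position(s) 5: bezezuubemi
4. e -> o, i -> u / B C0 _: fires at position(s) 9: bezezuubomi
surface: bezezuubomi


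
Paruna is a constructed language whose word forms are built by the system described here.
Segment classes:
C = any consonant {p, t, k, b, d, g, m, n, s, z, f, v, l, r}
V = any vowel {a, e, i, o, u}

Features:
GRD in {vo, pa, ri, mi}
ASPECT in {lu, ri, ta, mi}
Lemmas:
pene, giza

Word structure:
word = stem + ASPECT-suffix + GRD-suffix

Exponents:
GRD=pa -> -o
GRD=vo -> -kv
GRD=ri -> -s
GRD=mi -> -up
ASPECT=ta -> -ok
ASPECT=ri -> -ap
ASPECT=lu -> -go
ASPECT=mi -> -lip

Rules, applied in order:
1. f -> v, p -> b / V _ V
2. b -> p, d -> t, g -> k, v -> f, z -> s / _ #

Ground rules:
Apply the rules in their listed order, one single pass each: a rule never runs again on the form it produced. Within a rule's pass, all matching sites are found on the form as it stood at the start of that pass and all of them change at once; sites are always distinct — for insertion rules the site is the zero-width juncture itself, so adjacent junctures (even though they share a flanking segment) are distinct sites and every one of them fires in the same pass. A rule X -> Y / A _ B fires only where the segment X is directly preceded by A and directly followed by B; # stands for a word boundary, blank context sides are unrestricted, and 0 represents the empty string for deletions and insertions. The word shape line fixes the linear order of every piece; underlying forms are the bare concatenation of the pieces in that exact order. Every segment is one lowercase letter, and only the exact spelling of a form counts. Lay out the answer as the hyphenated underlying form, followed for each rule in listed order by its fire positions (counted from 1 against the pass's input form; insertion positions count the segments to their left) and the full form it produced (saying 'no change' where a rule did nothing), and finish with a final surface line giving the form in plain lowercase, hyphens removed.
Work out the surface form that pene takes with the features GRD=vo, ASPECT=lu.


underlying: pene-go-kv
1. f -> v, p -> b / V _ V: no change
2. b -> p, d -> t, g -> k, v -> f, z -> s / _ #: fires at position(s) 8: penegokf
surface: penegokf


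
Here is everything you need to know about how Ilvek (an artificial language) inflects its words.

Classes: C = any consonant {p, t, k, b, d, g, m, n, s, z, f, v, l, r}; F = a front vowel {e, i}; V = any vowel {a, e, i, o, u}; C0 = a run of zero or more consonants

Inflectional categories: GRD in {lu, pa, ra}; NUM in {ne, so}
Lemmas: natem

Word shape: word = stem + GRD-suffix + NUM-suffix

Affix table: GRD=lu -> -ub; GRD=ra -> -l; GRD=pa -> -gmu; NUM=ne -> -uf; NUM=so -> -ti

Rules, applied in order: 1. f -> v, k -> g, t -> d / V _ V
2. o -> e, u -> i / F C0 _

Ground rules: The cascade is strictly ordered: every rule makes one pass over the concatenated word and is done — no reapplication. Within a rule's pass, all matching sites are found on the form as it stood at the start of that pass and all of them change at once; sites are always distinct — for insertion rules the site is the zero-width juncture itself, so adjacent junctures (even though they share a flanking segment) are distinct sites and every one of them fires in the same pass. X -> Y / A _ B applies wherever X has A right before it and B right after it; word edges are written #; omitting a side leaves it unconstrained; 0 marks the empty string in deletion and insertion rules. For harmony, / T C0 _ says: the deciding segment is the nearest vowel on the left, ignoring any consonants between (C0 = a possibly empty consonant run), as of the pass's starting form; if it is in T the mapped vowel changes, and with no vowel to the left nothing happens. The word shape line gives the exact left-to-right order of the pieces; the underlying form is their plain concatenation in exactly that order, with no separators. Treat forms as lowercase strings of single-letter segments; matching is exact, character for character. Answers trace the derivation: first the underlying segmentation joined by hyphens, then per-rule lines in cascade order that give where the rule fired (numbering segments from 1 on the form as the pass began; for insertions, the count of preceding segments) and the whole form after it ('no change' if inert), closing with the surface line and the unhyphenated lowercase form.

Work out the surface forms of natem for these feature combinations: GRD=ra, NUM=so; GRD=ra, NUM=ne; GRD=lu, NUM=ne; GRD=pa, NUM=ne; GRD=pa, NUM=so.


cell GRD=ra, NUM=so:
underlying: natem-l-ti
1. f -> v, k -> g, t -> d / V _ V: fires at position(s) 3: nademlti
2. o -> e, u -> i / F C0 _: no change
surface: nademlti

cell GRD=ra, NUM=ne:
underlying: natem-l-uf
1. f -> v, k -> g, t -> d / V _ V: fires at position(s) 3: nademluf
2. o -> e, u -> i / F C0 _: fires at position(s) 7: nademlif
surface: nademlif

cell GRD=lu, NUM=ne:
underlying: natem-ub-uf
1. f -> v, k -> g, t -> d / V _ V: fires at position(s) 3: nademubuf
2. o -> e, u -> i / F C0 _: fires at position(s) 6: nademibuf
surface: nademibuf

cell GRD=pa, NUM=ne:
underlying: natem-gmu-uf
1. f -> v, k -> g, t -> d / V _ V: fires at position(s) 3: nademgmuuf
2. o -> e, u -> i / F C0 _: fires at position(s) 8: nademgmiuf
surface: nademgmiuf

cell GRD=pa, NUM=so:
underlying: natem-gmu-ti
1. f -> v, k -> g, t -> d / V _ V: fires at position(s) 3, 9: nademgmudi
2. o -> e, u -> i / F C0 _: fires at position(s) 8: nademgmidi
surface: nademgmidi


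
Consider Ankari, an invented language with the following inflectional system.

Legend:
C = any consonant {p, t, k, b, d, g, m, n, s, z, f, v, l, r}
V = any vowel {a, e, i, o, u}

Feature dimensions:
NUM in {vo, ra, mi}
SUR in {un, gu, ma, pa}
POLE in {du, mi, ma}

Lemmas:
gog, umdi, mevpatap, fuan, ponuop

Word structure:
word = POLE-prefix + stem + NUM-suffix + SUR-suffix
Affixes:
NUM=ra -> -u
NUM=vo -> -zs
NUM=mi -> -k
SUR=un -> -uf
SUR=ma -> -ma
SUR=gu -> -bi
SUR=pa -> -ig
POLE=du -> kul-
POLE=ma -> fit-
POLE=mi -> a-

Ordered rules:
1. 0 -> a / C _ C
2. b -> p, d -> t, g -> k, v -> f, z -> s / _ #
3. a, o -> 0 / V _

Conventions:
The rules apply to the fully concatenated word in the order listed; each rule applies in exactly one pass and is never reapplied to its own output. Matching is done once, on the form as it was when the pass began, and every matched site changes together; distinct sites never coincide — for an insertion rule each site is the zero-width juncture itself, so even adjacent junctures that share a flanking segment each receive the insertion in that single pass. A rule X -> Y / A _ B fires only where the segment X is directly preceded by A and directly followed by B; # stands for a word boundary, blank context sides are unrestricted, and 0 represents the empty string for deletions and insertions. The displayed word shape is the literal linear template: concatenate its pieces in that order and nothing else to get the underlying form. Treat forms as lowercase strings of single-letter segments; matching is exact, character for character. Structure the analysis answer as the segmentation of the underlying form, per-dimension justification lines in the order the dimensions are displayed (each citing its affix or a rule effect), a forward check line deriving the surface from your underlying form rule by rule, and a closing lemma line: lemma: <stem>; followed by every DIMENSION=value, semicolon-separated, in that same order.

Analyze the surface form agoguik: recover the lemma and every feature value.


underlying: a-gog-u-ig
NUM=ra - signalled by the affix -u
SUR=pa - signalled by the affix -ig
POLE=mi - signalled by the affix a-
check: agoguig -> agoguig -> agoguik -> agoguik
lemma: gog; NUM=ra; SUR=pa; POLE=mi


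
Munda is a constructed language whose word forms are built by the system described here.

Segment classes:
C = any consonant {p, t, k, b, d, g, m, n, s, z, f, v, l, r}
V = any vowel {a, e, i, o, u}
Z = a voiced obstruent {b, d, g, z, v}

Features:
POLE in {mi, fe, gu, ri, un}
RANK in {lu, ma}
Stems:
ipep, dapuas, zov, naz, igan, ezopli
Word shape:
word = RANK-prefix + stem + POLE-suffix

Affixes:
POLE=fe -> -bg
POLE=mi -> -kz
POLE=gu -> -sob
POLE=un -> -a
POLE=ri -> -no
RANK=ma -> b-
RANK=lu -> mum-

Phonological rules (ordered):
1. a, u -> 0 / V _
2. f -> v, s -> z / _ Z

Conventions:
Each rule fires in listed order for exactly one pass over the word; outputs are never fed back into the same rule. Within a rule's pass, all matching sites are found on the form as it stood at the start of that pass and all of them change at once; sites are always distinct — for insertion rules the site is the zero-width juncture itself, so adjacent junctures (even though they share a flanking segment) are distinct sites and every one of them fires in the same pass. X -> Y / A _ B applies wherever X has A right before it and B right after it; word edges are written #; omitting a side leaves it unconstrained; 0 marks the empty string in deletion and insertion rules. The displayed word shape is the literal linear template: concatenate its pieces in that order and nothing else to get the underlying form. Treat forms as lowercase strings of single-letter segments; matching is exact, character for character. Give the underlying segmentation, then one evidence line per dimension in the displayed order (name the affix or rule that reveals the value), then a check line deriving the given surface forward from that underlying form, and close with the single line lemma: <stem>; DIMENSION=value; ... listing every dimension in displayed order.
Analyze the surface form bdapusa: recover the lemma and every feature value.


underlying: b-dapuas-a
POLE=un - signalled by the affix -a
RANK=ma - signalled by the affix b-
check: bdapuasa -> bdapusa -> bdapusa
lemma: dapuas; POLE=un; RANK=ma


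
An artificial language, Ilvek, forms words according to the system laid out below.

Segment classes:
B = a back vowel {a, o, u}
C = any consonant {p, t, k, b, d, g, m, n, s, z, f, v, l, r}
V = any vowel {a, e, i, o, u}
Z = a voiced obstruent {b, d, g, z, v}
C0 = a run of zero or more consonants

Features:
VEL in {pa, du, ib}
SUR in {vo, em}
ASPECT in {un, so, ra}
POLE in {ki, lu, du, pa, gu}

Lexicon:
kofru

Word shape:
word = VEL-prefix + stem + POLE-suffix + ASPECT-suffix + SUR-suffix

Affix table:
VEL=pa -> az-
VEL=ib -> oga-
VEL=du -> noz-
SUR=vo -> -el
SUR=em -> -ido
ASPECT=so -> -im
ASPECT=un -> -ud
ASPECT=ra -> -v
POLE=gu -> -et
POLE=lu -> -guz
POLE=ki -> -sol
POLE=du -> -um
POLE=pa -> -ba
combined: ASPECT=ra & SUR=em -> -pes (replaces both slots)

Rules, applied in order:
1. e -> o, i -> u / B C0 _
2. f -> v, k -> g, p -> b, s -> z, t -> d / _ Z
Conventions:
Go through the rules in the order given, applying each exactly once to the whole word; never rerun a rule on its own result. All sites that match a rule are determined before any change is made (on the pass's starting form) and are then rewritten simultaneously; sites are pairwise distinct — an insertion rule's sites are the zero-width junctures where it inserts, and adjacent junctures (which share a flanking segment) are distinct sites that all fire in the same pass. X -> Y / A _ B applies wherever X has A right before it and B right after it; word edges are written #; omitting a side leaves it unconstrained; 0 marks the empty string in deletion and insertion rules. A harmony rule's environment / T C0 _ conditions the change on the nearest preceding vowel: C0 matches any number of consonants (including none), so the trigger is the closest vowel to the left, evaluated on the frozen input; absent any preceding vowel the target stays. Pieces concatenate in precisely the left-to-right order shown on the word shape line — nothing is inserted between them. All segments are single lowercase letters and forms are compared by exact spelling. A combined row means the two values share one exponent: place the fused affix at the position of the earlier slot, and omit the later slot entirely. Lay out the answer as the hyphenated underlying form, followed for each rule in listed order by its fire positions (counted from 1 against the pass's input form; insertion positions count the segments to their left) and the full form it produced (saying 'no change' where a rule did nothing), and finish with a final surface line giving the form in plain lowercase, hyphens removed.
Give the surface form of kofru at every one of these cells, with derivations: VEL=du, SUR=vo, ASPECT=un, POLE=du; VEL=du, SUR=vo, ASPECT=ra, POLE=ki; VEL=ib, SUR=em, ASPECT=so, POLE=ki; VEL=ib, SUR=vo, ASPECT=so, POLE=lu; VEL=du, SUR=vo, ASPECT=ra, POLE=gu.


cell VEL=du, SUR=vo, ASPECT=un, POLE=du:
underlying: noz-kofru-um-ud-el
1. e -> o, i -> u / B C0 _: fires at position(s) 13: nozkofruumudol
2. f -> v, k -> g, p -> b, s -> z, t -> d / _ Z: no change
surface: nozkofruumudol

cell VEL=du, SUR=vo, ASPECT=ra, POLE=ki:
underlying: noz-kofru-sol-v-el
1. e -> o, i -> u / B C0 _: fires at position(s) 13: nozkofrusolvol
2. f -> v, k -> g, p -> b, s -> z, t -> d / _ Z: no change
surface: nozkofrusolvol

cell VEL=ib, SUR=em, ASPECT=so, POLE=ki:
underlying: oga-kofru-sol-im-ido
1. e -> o, i -> u / B C0 _: fires at position(s) 12: ogakofrusolumido
2. f -> v, k -> g, p -> b, s -> z, t -> d / _ Z: no change
surface: ogakofrusolumido

cell VEL=ib, SUR=vo, ASPECT=so, POLE=lu:
underlying: oga-kofru-guz-im-el
1. e -> o, i -> u / B C0 _: fires at position(s) 12: ogakofruguzumel
2. f -> v, k -> g, p -> b, s -> z, t -> d / _ Z: no change
surface: ogakofruguzumel

cell VEL=du, SUR=vo, ASPECT=ra, POLE=gu:
underlying: noz-kofru-et-v-el
1. e -> o, i -> u / B C0 _: fires at position(s) 9: nozkofruotvel
2. f -> v, k -> g, p -> b, s -> z, t -> d / _ Z: fires at position(s) 10: nozkofruodvel
surface: nozkofruodvel


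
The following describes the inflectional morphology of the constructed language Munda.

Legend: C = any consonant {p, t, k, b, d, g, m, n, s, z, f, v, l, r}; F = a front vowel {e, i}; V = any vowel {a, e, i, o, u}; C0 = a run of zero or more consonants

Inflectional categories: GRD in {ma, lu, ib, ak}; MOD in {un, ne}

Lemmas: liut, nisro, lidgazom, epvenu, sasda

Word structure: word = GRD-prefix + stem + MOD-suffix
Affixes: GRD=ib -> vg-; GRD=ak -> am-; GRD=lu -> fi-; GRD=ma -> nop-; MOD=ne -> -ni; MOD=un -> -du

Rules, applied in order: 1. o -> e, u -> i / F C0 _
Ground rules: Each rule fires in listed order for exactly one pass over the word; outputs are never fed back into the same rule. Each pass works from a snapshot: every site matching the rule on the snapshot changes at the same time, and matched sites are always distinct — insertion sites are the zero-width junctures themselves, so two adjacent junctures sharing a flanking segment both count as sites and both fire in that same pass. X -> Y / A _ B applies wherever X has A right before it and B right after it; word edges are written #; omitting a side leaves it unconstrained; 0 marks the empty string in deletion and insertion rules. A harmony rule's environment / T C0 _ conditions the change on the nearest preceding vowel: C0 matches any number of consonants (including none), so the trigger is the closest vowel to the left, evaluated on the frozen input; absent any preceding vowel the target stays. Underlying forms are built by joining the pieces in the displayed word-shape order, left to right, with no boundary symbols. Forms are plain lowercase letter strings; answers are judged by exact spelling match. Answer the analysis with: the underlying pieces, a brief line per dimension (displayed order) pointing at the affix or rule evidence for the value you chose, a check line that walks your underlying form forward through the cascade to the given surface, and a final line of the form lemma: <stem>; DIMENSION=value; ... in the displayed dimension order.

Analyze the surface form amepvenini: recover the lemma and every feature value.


underlying: am-epvenu-ni
GRD=ak - signalled by the affix am-
MOD=ne - signalled by the affix -ni
check: amepvenuni -> amepvenini
lemma: epvenu; GRD=ak; MOD=ne


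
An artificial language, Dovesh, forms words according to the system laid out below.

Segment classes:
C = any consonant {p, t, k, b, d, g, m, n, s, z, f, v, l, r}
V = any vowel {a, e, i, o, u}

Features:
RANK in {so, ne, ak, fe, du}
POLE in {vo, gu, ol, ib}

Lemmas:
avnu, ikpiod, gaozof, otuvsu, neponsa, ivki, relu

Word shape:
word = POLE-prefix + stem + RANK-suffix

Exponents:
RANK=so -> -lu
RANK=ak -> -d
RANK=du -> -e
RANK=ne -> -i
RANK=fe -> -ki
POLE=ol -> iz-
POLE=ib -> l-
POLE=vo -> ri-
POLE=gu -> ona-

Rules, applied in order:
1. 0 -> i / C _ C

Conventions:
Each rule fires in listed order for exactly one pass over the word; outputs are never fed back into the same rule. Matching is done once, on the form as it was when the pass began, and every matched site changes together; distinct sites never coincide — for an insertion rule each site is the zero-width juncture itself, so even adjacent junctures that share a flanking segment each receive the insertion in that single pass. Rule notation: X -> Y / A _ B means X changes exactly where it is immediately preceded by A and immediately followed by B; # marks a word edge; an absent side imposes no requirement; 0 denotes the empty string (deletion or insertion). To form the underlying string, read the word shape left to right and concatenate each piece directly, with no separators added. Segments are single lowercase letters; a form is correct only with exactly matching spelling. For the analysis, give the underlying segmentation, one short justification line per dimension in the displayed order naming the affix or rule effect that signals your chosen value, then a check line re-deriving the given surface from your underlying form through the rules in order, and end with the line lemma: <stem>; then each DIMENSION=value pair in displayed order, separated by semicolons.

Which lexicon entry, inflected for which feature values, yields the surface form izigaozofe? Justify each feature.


underlying: iz-gaozof-e
RANK=du - signalled by the affix -e
POLE=ol - signalled by the affix iz-
check: izgaozofe -> izigaozofe
lemma: gaozof; RANK=du; POLE=ol


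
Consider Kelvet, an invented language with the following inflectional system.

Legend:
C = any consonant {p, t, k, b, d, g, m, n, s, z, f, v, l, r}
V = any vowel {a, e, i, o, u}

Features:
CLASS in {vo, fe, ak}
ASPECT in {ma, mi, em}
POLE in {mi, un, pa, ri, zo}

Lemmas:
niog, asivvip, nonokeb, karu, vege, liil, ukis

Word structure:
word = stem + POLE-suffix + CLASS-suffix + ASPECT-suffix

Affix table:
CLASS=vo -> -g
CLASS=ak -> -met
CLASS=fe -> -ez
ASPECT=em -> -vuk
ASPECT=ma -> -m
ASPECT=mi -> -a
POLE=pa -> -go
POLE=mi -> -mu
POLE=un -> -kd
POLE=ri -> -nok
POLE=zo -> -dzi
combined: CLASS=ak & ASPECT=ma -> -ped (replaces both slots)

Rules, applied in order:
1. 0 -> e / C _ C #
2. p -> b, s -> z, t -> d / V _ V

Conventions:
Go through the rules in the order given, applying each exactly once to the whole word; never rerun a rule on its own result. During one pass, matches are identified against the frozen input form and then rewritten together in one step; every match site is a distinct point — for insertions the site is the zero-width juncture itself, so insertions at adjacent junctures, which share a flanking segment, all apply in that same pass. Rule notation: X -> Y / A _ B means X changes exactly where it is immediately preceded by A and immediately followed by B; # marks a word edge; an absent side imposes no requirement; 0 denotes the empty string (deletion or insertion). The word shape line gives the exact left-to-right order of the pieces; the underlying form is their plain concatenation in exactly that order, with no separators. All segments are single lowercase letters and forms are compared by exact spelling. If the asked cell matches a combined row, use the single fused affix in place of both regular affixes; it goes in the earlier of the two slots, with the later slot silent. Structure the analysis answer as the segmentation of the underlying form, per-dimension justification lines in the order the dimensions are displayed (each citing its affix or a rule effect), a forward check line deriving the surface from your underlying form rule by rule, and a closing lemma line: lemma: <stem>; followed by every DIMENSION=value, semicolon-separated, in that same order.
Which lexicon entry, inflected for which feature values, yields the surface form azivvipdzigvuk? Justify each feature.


underlying: asivvip-dzi-g-vuk
CLASS=vo - signalled by the affix -g
ASPECT=em - signalled by the affix -vuk
POLE=zo - signalled by the affix -dzi
check: asivvipdzigvuk -> asivvipdzigvuk -> azivvipdzigvuk
lemma: asivvip; CLASS=vo; ASPECT=em; POLE=zo


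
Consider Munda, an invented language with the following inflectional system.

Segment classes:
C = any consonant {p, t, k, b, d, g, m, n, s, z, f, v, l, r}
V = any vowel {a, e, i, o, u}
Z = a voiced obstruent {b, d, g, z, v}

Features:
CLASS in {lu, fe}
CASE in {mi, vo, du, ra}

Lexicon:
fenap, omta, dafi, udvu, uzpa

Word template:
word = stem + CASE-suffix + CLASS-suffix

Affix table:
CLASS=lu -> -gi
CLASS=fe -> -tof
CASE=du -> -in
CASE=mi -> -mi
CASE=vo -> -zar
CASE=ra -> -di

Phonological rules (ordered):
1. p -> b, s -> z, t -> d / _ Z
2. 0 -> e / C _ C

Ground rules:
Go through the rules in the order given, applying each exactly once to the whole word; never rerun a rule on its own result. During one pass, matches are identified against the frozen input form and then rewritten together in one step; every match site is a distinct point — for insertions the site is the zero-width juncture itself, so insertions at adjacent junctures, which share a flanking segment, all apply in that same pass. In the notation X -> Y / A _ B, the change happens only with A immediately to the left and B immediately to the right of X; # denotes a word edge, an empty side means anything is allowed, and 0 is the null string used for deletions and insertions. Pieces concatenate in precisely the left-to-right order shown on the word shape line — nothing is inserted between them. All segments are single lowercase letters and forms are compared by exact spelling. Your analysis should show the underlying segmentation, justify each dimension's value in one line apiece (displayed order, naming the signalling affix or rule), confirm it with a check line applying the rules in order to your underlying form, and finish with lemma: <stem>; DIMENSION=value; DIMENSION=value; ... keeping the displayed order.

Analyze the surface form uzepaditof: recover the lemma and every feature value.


underlying: uzpa-di-tof
CLASS=fe - signalled by the affix -tof
CASE=ra - signalled by the affix -di
check: uzpaditof -> uzpaditof -> uzepaditof
lemma: uzpa; CLASS=fe; CASE=ra


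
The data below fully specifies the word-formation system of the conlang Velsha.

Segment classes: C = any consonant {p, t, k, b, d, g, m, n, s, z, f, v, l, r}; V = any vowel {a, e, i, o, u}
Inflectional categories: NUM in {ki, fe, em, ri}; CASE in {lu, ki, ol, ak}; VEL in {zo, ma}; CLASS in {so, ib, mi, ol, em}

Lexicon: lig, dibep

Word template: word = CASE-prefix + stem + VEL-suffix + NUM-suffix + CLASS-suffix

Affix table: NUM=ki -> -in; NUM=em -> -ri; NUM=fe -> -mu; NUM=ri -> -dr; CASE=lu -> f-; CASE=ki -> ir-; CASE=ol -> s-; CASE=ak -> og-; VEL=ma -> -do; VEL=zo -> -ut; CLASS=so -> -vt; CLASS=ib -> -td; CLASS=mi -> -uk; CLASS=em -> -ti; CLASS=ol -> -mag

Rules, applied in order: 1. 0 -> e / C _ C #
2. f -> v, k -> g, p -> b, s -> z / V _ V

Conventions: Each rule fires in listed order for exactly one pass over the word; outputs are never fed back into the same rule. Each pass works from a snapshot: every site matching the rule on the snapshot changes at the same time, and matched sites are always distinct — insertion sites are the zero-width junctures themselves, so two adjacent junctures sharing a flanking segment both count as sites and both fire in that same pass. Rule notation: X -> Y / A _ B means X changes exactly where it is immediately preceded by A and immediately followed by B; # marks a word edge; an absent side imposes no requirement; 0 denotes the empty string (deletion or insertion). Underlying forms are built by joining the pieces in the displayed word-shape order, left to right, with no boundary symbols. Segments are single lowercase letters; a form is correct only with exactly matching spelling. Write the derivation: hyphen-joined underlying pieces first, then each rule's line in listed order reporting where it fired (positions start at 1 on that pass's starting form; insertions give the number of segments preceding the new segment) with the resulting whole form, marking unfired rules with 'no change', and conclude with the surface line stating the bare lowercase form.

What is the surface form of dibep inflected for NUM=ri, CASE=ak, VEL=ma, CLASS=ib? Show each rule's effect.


underlying: og-dibep-do-dr-td
1. 0 -> e / C _ C #: inserts after position(s) 12: ogdibepdodrted
2. f -> v, k -> g, p -> b, s -> z / V _ V: no change
surface: ogdibepdodrted


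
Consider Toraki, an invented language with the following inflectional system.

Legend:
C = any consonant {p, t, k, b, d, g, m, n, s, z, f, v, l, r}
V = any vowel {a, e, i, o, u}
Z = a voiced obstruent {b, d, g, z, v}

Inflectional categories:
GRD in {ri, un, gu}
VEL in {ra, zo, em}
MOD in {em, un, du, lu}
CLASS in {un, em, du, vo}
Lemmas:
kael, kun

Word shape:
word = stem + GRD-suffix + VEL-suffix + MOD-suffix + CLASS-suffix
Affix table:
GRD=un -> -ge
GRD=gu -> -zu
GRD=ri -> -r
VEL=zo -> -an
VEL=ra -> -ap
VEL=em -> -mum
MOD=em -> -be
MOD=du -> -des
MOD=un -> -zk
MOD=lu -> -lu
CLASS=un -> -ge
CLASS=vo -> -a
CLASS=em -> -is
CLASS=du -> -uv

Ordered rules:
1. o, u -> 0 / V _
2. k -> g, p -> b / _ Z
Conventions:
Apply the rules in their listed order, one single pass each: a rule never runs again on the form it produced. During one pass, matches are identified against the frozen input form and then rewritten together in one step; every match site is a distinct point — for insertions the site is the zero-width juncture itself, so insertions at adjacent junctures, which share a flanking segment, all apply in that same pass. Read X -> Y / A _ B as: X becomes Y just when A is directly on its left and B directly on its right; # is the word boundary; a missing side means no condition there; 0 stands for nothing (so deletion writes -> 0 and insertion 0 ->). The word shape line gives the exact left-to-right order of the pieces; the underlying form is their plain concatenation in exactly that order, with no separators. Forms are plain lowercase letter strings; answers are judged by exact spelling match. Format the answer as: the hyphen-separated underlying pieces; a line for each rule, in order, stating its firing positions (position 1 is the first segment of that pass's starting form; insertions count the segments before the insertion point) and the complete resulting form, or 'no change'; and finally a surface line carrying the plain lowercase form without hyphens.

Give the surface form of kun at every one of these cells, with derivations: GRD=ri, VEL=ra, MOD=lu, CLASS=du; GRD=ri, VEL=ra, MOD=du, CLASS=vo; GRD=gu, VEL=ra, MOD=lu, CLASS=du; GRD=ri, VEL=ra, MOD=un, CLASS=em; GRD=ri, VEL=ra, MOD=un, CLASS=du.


cell GRD=ri, VEL=ra, MOD=lu, CLASS=du:
underlying: kun-r-ap-lu-uv
1. o, u -> 0 / V _: fires at position(s) 9: kunrapluv
2. k -> g, p -> b / _ Z: no change
surface: kunrapluv

cell GRD=ri, VEL=ra, MOD=du, CLASS=vo:
underlying: kun-r-ap-des-a
1. o, u -> 0 / V _: no change
2. k -> g, p -> b / _ Z: fires at position(s) 6: kunrabdesa
surface: kunrabdesa

cell GRD=gu, VEL=ra, MOD=lu, CLASS=du:
underlying: kun-zu-ap-lu-uv
1. o, u -> 0 / V _: fires at position(s) 10: kunzuapluv
2. k -> g, p -> b / _ Z: no change
surface: kunzuapluv

cell GRD=ri, VEL=ra, MOD=un, CLASS=em:
underlying: kun-r-ap-zk-is
1. o, u -> 0 / V _: no change
2. k -> g, p -> b / _ Z: fires at position(s) 6: kunrabzkis
surface: kunrabzkis

cell GRD=ri, VEL=ra, MOD=un, CLASS=du:
underlying: kun-r-ap-zk-uv
1. o, u -> 0 / V _: no change
2. k -> g, p -> b / _ Z: fires at position(s) 6: kunrabzkuv
surface: kunrabzkuv


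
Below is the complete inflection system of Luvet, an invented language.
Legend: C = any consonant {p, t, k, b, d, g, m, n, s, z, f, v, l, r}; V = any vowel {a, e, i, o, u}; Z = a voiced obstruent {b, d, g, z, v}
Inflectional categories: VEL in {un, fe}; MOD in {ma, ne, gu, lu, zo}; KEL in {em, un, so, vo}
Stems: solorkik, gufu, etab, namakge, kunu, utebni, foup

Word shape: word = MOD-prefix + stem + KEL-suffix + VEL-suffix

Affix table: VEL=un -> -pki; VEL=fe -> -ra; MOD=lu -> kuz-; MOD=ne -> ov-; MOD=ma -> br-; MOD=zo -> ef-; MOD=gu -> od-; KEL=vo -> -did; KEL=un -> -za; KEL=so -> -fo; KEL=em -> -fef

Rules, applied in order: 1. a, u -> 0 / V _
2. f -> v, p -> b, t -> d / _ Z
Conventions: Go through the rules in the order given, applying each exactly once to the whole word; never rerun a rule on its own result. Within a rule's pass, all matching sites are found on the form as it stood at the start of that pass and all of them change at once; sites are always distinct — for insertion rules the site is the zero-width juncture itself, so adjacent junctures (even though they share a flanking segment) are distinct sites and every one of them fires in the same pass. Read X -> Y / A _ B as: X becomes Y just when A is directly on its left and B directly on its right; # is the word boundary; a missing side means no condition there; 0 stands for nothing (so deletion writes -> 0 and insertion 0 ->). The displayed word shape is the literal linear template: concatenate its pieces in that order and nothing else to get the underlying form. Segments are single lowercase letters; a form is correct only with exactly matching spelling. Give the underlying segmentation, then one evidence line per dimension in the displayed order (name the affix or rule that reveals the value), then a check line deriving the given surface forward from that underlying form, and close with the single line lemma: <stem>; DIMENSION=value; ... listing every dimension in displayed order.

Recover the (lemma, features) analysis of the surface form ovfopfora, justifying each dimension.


underlying: ov-foup-fo-ra
VEL=fe - signalled by the affix -ra
MOD=ne - signalled by the affix ov-
KEL=so - signalled by the affix -fo
check: ovfoupfora -> ovfopfora -> ovfopfora
lemma: foup; VEL=fe; MOD=ne; KEL=so


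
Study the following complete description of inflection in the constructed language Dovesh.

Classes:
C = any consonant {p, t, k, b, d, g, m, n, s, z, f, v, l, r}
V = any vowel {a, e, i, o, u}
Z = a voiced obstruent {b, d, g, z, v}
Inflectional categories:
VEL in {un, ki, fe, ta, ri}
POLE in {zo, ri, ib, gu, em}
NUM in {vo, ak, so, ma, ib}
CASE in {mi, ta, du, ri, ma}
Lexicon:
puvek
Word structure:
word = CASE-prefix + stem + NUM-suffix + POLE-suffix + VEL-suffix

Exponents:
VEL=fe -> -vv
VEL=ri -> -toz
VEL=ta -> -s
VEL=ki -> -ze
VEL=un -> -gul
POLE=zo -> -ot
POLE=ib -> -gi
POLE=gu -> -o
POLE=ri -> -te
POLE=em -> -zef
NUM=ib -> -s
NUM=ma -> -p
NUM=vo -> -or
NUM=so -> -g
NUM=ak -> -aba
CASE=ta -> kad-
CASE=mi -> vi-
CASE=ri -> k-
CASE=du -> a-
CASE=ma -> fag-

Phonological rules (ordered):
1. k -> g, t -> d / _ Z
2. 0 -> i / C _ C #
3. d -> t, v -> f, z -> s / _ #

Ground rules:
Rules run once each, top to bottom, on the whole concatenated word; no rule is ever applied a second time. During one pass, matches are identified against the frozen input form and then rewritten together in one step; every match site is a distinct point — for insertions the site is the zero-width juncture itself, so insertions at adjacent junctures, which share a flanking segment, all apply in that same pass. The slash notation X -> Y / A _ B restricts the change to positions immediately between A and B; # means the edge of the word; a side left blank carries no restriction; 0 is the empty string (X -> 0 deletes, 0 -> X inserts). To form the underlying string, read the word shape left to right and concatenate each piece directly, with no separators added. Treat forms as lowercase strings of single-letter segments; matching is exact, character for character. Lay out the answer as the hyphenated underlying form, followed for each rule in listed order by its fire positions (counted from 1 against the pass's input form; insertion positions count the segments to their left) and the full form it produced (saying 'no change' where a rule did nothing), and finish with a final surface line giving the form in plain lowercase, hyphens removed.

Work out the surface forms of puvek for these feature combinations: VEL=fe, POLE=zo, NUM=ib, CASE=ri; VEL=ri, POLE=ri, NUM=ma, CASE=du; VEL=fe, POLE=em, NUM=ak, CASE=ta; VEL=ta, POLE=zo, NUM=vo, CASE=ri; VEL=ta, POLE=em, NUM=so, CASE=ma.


cell VEL=fe, POLE=zo, NUM=ib, CASE=ri:
underlying: k-puvek-s-ot-vv
1. k -> g, t -> d / _ Z: fires at position(s) 9: kpuveksodvv
2. 0 -> i / C _ C #: inserts after position(s) 10: kpuveksodviv
3. d -> t, v -> f, z -> s / _ #: fires at position(s) 12: kpuveksodvif
surface: kpuveksodvif

cell VEL=ri, POLE=ri, NUM=ma, CASE=du:
underlying: a-puvek-p-te-toz
1. k -> g, t -> d / _ Z: no change
2. 0 -> i / C _ C #: no change
3. d -> t, v -> f, z -> s / _ #: fires at position(s) 12: apuvekptetos
surface: apuvekptetos

cell VEL=fe, POLE=em, NUM=ak, CASE=ta:
underlying: kad-puvek-aba-zef-vv
1. k -> g, t -> d / _ Z: no change
2. 0 -> i / C _ C #: inserts after position(s) 15: kadpuvekabazefviv
3. d -> t, v -> f, z -> s / _ #: fires at position(s) 17: kadpuvekabazefvif
surface: kadpuvekabazefvif

cell VEL=ta, POLE=zo, NUM=vo, CASE=ri:
underlying: k-puvek-or-ot-s
1. k -> g, t -> d / _ Z: no change
2. 0 -> i / C _ C #: inserts after position(s) 10: kpuvekorotis
3. d -> t, v -> f, z -> s / _ #: no change
surface: kpuvekorotis

cell VEL=ta, POLE=em, NUM=so, CASE=ma:
underlying: fag-puvek-g-zef-s
1. k -> g, t -> d / _ Z: fires at position(s) 8: fagpuveggzefs
2. 0 -> i / C _ C #: inserts after position(s) 12: fagpuveggzefis
3. d -> t, v -> f, z -> s / _ #: no change
surface: fagpuveggzefis
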